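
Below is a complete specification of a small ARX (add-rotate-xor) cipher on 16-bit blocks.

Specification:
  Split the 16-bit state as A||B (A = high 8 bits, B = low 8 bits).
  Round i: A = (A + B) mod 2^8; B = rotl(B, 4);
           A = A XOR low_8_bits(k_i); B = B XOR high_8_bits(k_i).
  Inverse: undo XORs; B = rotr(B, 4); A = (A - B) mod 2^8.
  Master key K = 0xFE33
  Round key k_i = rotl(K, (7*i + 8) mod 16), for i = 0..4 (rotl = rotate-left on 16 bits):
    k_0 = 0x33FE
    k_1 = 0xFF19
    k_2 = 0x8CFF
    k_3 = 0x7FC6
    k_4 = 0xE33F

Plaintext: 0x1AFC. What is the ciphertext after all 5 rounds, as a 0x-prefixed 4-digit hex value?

0x119B

s_0 = plaintext = 0x1AFC
s_1 = Round(s_0, k_0) = 0xE8FC
s_2 = Round(s_1, k_1) = 0xFD30
s_3 = Round(s_2, k_2) = 0xD28F
s_4 = Round(s_3, k_3) = 0xA787
s_5 = Round(s_4, k_4) = 0x119B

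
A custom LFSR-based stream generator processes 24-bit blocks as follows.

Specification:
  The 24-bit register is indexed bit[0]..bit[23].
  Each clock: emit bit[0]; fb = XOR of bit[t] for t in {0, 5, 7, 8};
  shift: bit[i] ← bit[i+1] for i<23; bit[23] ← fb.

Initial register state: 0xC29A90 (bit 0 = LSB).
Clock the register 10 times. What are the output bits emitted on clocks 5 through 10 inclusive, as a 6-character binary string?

100101

reg_0 = 0xC29A90
clock 1: out=0, reg = 0xE14D48
clock 2: out=0, reg = 0xF0A6A4
clock 3: out=0, reg = 0x785352
clock 4: out=0, reg = 0xBC29A9
clock 5: out=1, reg = 0x5E14D4
clock 6: out=0, reg = 0xAF0A6A
clock 7: out=0, reg = 0xD78535
clock 8: out=1, reg = 0xEBC29A
clock 9: out=0, reg = 0xF5E14D
clock 10: out=1, reg = 0x7AF0A6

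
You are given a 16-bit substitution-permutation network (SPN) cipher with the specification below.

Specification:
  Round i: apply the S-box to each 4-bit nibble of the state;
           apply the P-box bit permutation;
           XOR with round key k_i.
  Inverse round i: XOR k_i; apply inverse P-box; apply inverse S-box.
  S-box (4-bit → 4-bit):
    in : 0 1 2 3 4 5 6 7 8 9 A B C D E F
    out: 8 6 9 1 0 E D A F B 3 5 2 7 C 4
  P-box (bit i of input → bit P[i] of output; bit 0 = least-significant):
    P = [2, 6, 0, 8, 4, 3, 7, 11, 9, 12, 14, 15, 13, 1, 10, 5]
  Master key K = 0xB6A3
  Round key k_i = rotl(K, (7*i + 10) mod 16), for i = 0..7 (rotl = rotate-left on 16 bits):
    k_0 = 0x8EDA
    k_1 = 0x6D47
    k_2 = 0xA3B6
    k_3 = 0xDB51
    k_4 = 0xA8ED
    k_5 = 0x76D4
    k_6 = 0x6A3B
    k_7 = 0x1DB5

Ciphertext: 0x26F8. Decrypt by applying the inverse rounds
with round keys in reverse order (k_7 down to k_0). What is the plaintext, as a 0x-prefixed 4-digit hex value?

0x60ED

s_0 = ciphertext = 0x26F8
s_1 = InvRound(s_0, k_7) = 0x3A78
s_2 = InvRound(s_1, k_6) = 0xC141
s_3 = InvRound(s_2, k_5) = 0xB9B6
s_4 = InvRound(s_3, k_4) = 0xCCA5
s_5 = InvRound(s_4, k_3) = 0xEAB9
s_6 = InvRound(s_5, k_2) = 0xCF76
s_7 = InvRound(s_6, k_1) = 0x223F
s_8 = InvRound(s_7, k_0) = 0x60ED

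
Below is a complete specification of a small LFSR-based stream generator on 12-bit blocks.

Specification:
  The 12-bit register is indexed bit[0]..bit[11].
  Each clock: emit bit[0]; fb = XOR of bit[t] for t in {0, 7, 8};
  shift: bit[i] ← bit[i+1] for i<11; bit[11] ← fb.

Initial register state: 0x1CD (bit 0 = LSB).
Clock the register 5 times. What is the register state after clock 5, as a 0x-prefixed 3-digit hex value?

reg_0 = 0x1CD
clock 1: out=1, reg = 0x8E6
clock 2: out=0, reg = 0xC73
clock 3: out=1, reg = 0xE39
clock 4: out=1, reg = 0xF1C
clock 5: out=0, reg = 0xF8E

0xF8E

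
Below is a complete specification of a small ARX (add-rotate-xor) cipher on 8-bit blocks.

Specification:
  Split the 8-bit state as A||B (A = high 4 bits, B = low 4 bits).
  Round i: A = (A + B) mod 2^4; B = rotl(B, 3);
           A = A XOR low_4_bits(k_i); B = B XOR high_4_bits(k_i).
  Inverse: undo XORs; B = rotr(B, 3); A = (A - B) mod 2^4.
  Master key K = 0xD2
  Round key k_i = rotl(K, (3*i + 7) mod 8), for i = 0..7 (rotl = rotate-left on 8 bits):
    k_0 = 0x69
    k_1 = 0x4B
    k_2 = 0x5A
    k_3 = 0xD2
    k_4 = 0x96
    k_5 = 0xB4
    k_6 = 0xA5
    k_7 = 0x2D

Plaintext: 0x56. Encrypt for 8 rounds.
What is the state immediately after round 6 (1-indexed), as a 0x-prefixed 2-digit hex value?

s_0 = plaintext = 0x56
s_1 = Round(s_0, k_0) = 0x25
s_2 = Round(s_1, k_1) = 0xCE
s_3 = Round(s_2, k_2) = 0x02
s_4 = Round(s_3, k_3) = 0x0C
s_5 = Round(s_4, k_4) = 0xAF
s_6 = Round(s_5, k_5) = 0xD4
s_7 = Round(s_6, k_6) = 0x48
s_8 = Round(s_7, k_7) = 0x16

0xD4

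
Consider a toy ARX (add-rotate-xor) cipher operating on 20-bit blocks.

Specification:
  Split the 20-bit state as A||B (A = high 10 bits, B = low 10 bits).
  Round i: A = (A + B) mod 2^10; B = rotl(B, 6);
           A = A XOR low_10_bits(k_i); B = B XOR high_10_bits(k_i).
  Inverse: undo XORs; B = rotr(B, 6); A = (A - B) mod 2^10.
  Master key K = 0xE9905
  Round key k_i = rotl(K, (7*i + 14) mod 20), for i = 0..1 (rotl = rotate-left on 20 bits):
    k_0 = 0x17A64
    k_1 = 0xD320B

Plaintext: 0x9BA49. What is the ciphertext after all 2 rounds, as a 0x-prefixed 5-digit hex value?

0xC19EF

s_0 = plaintext = 0x9BA49
s_1 = Round(s_0, k_0) = 0xB4E3A
s_2 = Round(s_1, k_1) = 0xC19EF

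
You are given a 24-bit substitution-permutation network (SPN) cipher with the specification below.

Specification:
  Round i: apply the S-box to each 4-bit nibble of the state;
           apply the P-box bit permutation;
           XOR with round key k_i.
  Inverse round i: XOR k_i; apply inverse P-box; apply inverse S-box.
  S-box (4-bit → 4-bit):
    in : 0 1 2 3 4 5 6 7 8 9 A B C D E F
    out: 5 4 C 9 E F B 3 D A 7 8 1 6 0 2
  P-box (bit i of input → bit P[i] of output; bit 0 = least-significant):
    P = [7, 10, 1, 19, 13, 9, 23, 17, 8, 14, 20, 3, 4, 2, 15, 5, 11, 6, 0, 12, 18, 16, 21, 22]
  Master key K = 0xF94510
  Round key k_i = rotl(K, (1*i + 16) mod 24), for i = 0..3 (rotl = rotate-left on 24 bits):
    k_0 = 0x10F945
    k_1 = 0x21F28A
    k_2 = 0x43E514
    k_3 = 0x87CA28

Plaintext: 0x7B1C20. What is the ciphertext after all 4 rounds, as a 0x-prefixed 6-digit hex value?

0xE44832

s_0 = plaintext = 0x7B1C20
s_1 = Round(s_0, k_0) = 0x9768C7
s_2 = Round(s_1, k_1) = 0x70DF76
s_3 = Round(s_2, k_2) = 0x4E0B91
s_4 = Round(s_3, k_3) = 0xE44832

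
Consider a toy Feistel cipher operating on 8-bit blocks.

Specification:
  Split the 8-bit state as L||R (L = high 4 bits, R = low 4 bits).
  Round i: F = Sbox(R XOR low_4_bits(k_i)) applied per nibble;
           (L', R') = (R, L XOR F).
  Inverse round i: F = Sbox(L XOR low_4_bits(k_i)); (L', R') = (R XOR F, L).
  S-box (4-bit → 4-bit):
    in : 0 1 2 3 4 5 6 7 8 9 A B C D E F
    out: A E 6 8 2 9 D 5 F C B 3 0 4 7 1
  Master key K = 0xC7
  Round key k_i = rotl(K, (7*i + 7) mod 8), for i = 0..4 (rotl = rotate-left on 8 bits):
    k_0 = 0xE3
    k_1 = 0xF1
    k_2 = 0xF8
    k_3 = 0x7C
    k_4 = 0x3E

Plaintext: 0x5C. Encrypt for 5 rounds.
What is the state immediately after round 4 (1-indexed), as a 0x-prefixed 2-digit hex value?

s_0 = plaintext = 0x5C
s_1 = Round(s_0, k_0) = 0xC4
s_2 = Round(s_1, k_1) = 0x45
s_3 = Round(s_2, k_2) = 0x50
s_4 = Round(s_3, k_3) = 0x05
s_5 = Round(s_4, k_4) = 0x53

0x05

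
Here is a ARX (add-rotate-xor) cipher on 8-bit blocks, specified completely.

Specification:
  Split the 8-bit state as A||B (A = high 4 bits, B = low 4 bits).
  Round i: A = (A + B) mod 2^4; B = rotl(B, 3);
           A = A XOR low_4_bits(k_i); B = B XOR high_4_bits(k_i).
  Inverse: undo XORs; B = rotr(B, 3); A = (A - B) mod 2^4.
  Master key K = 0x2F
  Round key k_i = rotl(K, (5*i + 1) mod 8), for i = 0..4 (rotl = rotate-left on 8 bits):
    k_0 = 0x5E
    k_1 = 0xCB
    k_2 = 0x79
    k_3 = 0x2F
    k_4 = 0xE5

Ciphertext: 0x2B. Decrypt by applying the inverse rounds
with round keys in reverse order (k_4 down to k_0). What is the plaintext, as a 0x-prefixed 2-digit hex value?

0xFA

s_0 = ciphertext = 0x2B
s_1 = InvRound(s_0, k_4) = 0xDA
s_2 = InvRound(s_1, k_3) = 0x11
s_3 = InvRound(s_2, k_2) = 0xCC
s_4 = InvRound(s_3, k_1) = 0x70
s_5 = InvRound(s_4, k_0) = 0xFA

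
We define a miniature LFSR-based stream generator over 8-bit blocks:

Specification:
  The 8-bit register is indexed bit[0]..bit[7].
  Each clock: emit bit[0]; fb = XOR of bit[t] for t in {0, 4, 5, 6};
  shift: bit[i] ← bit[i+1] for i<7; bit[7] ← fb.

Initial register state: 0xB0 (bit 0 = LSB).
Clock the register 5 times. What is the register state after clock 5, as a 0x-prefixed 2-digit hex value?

0x65

reg_0 = 0xB0
clock 1: out=0, reg = 0x58
clock 2: out=0, reg = 0x2C
clock 3: out=0, reg = 0x96
clock 4: out=0, reg = 0xCB
clock 5: out=1, reg = 0x65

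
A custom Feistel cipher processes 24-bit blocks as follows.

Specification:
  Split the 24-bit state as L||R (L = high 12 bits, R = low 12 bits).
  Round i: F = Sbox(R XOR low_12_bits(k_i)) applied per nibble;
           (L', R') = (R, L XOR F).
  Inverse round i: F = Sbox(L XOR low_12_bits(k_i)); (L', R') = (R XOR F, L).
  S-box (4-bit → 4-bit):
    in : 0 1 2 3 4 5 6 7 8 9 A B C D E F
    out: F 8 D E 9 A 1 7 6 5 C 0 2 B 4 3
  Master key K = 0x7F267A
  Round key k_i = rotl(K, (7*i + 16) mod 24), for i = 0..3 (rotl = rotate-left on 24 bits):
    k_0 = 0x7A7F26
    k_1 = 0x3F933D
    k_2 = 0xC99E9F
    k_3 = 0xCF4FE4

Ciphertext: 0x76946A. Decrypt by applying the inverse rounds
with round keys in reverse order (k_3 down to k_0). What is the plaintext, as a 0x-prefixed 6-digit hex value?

0x78B3FE

s_0 = ciphertext = 0x76946A
s_1 = InvRound(s_0, k_3) = 0x201769
s_2 = InvRound(s_1, k_2) = 0x53D201
s_3 = InvRound(s_2, k_1) = 0x3FE53D
s_4 = InvRound(s_3, k_0) = 0x78B3FE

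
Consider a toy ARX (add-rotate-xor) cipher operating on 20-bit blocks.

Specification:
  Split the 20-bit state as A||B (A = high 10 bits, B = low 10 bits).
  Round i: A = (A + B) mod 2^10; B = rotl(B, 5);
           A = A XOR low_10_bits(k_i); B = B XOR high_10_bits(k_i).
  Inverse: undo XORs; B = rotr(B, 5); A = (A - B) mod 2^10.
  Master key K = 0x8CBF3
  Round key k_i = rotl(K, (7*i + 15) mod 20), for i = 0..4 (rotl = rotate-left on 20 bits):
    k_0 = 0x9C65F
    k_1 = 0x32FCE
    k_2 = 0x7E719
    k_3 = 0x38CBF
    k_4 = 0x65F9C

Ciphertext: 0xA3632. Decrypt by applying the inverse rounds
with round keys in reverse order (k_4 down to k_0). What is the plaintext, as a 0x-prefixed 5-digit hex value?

s_0 = ciphertext = 0xA3632
s_1 = InvRound(s_0, k_4) = 0x150BD
s_2 = InvRound(s_1, k_3) = 0x4A7C2
s_3 = InvRound(s_2, k_2) = 0xAFF71
s_4 = InvRound(s_3, k_1) = 0x8535D
s_5 = InvRound(s_4, k_0) = 0xB0989

0xB0989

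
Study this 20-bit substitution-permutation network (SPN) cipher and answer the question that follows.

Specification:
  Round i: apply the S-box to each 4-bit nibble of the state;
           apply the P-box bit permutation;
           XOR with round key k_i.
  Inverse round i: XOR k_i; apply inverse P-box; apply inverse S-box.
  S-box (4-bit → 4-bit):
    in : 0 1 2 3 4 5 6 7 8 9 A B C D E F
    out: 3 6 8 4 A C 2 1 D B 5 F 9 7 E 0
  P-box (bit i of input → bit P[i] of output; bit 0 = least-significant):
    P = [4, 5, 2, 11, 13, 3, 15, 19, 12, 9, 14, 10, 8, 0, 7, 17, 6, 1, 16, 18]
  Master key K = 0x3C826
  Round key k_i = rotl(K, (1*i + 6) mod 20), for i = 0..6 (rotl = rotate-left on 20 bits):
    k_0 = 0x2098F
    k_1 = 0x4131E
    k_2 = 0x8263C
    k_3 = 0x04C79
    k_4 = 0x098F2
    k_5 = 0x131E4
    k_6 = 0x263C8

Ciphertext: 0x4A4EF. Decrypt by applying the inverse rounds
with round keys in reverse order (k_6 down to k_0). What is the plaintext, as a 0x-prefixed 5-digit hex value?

s_0 = ciphertext = 0x4A4EF
s_1 = InvRound(s_0, k_6) = 0x49E31
s_2 = InvRound(s_1, k_5) = 0x8D4A8
s_3 = InvRound(s_2, k_4) = 0x0F54C
s_4 = InvRound(s_3, k_3) = 0xF07AB
s_5 = InvRound(s_4, k_2) = 0xEBF7A
s_6 = InvRound(s_5, k_1) = 0x7228E
s_7 = InvRound(s_6, k_0) = 0x50672

0x50672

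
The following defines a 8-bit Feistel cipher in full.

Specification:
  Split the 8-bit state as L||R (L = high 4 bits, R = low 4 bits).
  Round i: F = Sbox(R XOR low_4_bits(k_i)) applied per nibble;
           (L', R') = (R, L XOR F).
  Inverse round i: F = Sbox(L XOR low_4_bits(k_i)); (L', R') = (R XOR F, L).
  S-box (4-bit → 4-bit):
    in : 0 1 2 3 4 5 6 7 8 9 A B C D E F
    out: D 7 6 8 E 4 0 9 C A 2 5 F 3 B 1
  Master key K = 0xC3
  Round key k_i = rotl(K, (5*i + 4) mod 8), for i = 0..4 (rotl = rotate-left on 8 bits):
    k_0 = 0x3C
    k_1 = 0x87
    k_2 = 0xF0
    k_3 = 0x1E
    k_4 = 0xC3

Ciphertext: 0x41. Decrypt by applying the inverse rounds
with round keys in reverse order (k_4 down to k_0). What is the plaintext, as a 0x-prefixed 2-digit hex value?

0x73

s_0 = ciphertext = 0x41
s_1 = InvRound(s_0, k_4) = 0x84
s_2 = InvRound(s_1, k_3) = 0x48
s_3 = InvRound(s_2, k_2) = 0x64
s_4 = InvRound(s_3, k_1) = 0x36
s_5 = InvRound(s_4, k_0) = 0x73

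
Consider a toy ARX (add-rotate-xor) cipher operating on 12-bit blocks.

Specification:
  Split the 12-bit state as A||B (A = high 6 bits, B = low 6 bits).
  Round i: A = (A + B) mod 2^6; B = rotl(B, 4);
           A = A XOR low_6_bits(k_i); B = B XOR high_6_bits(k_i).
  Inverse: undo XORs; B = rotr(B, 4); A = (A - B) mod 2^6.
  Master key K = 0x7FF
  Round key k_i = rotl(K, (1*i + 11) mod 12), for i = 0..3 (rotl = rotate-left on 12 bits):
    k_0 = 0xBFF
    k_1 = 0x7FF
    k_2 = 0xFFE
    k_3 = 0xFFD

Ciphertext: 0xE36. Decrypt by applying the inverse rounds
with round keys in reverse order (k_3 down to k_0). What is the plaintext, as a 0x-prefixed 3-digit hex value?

0xAD2

s_0 = ciphertext = 0xE36
s_1 = InvRound(s_0, k_3) = 0x864
s_2 = InvRound(s_1, k_2) = 0xCAD
s_3 = InvRound(s_2, k_1) = 0x08B
s_4 = InvRound(s_3, k_0) = 0xAD2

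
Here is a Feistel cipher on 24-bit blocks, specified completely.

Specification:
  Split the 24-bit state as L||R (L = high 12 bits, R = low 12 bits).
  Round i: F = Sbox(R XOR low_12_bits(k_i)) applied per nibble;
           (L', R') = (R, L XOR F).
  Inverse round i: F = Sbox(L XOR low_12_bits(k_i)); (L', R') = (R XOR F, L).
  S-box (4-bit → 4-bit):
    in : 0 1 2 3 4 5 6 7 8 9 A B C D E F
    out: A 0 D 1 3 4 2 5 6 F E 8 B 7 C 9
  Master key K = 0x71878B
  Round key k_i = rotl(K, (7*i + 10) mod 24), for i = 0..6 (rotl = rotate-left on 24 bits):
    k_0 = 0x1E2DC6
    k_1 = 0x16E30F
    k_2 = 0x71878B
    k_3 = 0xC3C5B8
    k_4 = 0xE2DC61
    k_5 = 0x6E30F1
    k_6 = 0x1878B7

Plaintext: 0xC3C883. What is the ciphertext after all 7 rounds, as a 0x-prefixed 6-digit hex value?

s_0 = plaintext = 0xC3C883
s_1 = Round(s_0, k_0) = 0x883808
s_2 = Round(s_1, k_1) = 0x808026
s_3 = Round(s_2, k_2) = 0x026DEF
s_4 = Round(s_3, k_3) = 0xDEF663
s_5 = Round(s_4, k_4) = 0x663342
s_6 = Round(s_5, k_5) = 0x3427E2
s_7 = Round(s_6, k_6) = 0x7E2A06

0x7E2A06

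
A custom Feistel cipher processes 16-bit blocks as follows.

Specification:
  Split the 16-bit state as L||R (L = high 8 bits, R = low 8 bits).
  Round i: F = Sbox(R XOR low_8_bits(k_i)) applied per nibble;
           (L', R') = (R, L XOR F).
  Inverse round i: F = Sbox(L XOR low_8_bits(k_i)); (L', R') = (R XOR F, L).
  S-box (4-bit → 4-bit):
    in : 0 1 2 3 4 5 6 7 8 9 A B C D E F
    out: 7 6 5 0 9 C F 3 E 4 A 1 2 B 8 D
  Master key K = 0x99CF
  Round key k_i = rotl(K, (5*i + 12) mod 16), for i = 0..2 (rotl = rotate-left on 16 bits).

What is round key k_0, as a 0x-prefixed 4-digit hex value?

K = 0x99CF
k_0 = rotl(K, (5*0+12) mod 16) = rotl(K, 12) = 0xF99C

0xF99C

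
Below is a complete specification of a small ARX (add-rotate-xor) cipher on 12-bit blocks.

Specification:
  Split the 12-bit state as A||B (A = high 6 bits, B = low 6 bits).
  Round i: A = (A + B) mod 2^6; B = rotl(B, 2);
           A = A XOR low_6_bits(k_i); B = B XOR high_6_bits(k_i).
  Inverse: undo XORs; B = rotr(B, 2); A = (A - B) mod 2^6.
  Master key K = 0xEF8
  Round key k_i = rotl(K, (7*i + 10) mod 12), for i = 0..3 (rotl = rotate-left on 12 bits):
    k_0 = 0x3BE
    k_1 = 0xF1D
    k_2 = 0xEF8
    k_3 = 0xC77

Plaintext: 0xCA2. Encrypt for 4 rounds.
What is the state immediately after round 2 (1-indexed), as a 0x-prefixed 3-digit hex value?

s_0 = plaintext = 0xCA2
s_1 = Round(s_0, k_0) = 0xA84
s_2 = Round(s_1, k_1) = 0xCEC
s_3 = Round(s_2, k_2) = 0x9C9
s_4 = Round(s_3, k_3) = 0x1D5

0xCEC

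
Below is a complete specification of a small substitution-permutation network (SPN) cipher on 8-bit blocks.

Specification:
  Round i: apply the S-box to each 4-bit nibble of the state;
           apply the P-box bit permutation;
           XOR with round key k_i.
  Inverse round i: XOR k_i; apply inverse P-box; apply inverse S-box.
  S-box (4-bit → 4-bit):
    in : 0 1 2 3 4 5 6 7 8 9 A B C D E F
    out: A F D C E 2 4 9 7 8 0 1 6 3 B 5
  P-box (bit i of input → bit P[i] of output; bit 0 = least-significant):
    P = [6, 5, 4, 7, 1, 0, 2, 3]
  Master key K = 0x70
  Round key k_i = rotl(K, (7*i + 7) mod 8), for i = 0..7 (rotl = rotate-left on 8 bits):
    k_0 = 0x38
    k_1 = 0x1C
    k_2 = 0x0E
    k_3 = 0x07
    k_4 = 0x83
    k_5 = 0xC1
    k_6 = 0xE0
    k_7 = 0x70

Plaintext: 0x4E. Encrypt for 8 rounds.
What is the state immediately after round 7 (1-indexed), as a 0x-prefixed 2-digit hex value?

s_0 = plaintext = 0x4E
s_1 = Round(s_0, k_0) = 0xD5
s_2 = Round(s_1, k_1) = 0x3F
s_3 = Round(s_2, k_2) = 0x52
s_4 = Round(s_3, k_3) = 0xD6
s_5 = Round(s_4, k_4) = 0x90
s_6 = Round(s_5, k_5) = 0x69
s_7 = Round(s_6, k_6) = 0x64
s_8 = Round(s_7, k_7) = 0xC4

0x64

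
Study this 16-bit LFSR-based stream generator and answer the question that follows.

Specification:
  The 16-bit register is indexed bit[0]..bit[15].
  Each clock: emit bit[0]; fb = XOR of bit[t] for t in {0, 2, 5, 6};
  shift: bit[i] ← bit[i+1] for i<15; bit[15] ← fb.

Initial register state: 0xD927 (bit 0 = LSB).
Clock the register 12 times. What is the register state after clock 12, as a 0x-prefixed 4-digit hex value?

0xEC3D

reg_0 = 0xD927
clock 1: out=1, reg = 0xEC93
clock 2: out=1, reg = 0xF649
clock 3: out=1, reg = 0x7B24
clock 4: out=0, reg = 0x3D92
clock 5: out=0, reg = 0x1EC9
clock 6: out=1, reg = 0x0F64
clock 7: out=0, reg = 0x87B2
clock 8: out=0, reg = 0xC3D9
clock 9: out=1, reg = 0x61EC
clock 10: out=0, reg = 0xB0F6
clock 11: out=0, reg = 0xD87B
clock 12: out=1, reg = 0xEC3D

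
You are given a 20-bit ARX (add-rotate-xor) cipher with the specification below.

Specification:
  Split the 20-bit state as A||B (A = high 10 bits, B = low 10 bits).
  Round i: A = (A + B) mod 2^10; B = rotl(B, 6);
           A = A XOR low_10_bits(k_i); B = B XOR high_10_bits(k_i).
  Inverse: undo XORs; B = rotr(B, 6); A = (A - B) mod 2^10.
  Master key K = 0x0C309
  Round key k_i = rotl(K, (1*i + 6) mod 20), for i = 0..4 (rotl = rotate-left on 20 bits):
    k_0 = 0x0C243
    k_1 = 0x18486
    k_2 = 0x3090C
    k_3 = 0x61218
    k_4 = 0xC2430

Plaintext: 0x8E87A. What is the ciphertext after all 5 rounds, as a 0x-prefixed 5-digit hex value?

0x4477B

s_0 = plaintext = 0x8E87A
s_1 = Round(s_0, k_0) = 0x3DEB7
s_2 = Round(s_1, k_1) = 0xCA18A
s_3 = Round(s_2, k_2) = 0x6FA5A
s_4 = Round(s_3, k_3) = 0x80321
s_5 = Round(s_4, k_4) = 0x4477B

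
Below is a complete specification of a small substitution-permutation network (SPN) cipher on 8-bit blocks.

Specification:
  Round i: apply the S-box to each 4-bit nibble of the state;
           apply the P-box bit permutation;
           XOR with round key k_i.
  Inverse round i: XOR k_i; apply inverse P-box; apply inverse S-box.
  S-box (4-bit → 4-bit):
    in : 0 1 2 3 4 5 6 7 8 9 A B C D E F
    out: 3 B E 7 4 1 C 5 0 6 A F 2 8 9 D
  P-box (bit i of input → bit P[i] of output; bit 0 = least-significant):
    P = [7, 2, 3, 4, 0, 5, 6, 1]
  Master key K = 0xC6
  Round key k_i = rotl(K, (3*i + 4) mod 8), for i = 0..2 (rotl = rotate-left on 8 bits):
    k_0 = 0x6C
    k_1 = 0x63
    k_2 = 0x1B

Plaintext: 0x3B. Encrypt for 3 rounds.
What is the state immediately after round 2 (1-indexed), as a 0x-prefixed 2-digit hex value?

0x97

s_0 = plaintext = 0x3B
s_1 = Round(s_0, k_0) = 0x91
s_2 = Round(s_1, k_1) = 0x97
s_3 = Round(s_2, k_2) = 0xF3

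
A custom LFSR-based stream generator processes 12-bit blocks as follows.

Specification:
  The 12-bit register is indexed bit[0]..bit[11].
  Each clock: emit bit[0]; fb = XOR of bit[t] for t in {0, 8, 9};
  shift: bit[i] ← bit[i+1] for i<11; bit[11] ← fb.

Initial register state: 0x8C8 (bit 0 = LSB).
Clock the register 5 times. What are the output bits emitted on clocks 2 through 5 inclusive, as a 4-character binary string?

reg_0 = 0x8C8
clock 1: out=0, reg = 0x464
clock 2: out=0, reg = 0x232
clock 3: out=0, reg = 0x919
clock 4: out=1, reg = 0x48C
clock 5: out=0, reg = 0x246

0010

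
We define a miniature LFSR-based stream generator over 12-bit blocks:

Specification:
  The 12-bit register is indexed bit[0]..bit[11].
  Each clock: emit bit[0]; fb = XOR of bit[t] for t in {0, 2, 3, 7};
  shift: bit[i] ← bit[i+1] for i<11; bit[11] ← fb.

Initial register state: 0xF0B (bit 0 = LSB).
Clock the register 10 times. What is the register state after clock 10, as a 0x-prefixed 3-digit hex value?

0xFDB

reg_0 = 0xF0B
clock 1: out=1, reg = 0x785
clock 2: out=1, reg = 0xBC2
clock 3: out=0, reg = 0xDE1
clock 4: out=1, reg = 0x6F0
clock 5: out=0, reg = 0xB78
clock 6: out=0, reg = 0xDBC
clock 7: out=0, reg = 0xEDE
clock 8: out=0, reg = 0xF6F
clock 9: out=1, reg = 0xFB7
clock 10: out=1, reg = 0xFDB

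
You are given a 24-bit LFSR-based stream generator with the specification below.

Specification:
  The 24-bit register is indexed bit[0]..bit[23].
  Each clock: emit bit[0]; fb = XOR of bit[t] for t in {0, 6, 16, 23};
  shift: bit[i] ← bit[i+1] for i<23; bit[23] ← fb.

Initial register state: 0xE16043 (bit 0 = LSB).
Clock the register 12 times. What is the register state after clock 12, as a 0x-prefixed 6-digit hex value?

0x91EE16

reg_0 = 0xE16043
clock 1: out=1, reg = 0x70B021
clock 2: out=1, reg = 0xB85810
clock 3: out=0, reg = 0xDC2C08
clock 4: out=0, reg = 0xEE1604
clock 5: out=0, reg = 0xF70B02
clock 6: out=0, reg = 0x7B8581
clock 7: out=1, reg = 0x3DC2C0
clock 8: out=0, reg = 0x1EE160
clock 9: out=0, reg = 0x8F70B0
clock 10: out=0, reg = 0x47B858
clock 11: out=0, reg = 0x23DC2C
clock 12: out=0, reg = 0x91EE16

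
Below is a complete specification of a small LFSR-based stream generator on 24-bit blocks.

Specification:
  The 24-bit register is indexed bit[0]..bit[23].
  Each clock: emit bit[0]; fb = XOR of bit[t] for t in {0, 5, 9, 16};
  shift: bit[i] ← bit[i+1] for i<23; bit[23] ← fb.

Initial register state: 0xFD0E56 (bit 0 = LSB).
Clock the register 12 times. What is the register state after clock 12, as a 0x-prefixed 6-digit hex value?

reg_0 = 0xFD0E56
clock 1: out=0, reg = 0x7E872B
clock 2: out=1, reg = 0xBF4395
clock 3: out=1, reg = 0xDFA1CA
clock 4: out=0, reg = 0xEFD0E5
clock 5: out=1, reg = 0xF7E872
clock 6: out=0, reg = 0x7BF439
clock 7: out=1, reg = 0xBDFA1C
clock 8: out=0, reg = 0x5EFD0E
clock 9: out=0, reg = 0x2F7E87
clock 10: out=1, reg = 0x97BF43
clock 11: out=1, reg = 0xCBDFA1
clock 12: out=1, reg = 0x65EFD0

0x65EFD0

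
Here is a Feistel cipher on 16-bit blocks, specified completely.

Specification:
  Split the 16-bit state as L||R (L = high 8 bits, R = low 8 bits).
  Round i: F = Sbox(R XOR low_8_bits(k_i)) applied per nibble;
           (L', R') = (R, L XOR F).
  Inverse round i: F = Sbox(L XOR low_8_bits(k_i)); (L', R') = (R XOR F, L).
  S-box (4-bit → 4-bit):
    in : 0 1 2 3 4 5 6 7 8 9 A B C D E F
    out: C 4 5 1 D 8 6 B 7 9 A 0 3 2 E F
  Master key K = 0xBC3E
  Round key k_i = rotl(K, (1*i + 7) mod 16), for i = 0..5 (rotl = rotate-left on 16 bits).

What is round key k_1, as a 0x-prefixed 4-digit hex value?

K = 0xBC3E
k_0 = rotl(K, (1*0+7) mod 16) = rotl(K, 7) = 0x1F5E
k_1 = rotl(K, (1*1+7) mod 16) = rotl(K, 8) = 0x3EBC

0x3EBC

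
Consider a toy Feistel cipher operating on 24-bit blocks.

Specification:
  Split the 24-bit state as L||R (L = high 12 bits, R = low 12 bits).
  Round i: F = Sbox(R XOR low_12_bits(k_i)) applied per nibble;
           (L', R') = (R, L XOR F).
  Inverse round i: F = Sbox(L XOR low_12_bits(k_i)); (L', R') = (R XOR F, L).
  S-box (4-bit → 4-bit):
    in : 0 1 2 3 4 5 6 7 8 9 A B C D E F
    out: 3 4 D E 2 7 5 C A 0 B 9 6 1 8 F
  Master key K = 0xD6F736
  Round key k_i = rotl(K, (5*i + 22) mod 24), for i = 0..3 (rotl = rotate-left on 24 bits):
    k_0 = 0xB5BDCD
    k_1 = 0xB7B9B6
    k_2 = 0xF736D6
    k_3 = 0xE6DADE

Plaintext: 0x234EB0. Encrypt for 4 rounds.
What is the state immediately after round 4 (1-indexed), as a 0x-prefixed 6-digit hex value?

0x3DF9AA

s_0 = plaintext = 0x234EB0
s_1 = Round(s_0, k_0) = 0xEB0CF5
s_2 = Round(s_1, k_1) = 0xCF599E
s_3 = Round(s_2, k_2) = 0x99E3DF
s_4 = Round(s_3, k_3) = 0x3DF9AA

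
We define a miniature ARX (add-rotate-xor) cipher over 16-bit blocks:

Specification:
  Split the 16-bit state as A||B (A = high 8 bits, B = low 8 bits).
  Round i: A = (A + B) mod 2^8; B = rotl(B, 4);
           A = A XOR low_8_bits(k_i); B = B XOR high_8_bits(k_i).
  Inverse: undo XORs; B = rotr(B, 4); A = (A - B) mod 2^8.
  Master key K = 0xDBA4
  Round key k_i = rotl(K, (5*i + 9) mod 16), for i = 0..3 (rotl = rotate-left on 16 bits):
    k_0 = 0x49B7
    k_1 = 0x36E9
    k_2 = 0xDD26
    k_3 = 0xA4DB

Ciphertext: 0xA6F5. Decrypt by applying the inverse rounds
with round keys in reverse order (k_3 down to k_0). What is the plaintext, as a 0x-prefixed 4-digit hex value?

s_0 = ciphertext = 0xA6F5
s_1 = InvRound(s_0, k_3) = 0x6815
s_2 = InvRound(s_1, k_2) = 0xC28C
s_3 = InvRound(s_2, k_1) = 0x80AB
s_4 = InvRound(s_3, k_0) = 0x092E

0x092E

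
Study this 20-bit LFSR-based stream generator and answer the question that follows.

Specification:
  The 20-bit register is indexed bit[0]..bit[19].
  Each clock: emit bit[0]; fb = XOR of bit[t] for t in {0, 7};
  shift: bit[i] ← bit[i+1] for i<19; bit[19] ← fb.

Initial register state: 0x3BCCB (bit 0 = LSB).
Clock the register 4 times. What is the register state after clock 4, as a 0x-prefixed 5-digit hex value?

0x23BCC

reg_0 = 0x3BCCB
clock 1: out=1, reg = 0x1DE65
clock 2: out=1, reg = 0x8EF32
clock 3: out=0, reg = 0x47799
clock 4: out=1, reg = 0x23BCC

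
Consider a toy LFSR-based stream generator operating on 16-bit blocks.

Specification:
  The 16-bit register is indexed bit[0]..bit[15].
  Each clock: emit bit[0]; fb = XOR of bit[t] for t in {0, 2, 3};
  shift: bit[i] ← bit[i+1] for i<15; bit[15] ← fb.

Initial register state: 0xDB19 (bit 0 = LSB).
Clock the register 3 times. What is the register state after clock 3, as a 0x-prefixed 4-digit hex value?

0x9B63

reg_0 = 0xDB19
clock 1: out=1, reg = 0x6D8C
clock 2: out=0, reg = 0x36C6
clock 3: out=0, reg = 0x9B63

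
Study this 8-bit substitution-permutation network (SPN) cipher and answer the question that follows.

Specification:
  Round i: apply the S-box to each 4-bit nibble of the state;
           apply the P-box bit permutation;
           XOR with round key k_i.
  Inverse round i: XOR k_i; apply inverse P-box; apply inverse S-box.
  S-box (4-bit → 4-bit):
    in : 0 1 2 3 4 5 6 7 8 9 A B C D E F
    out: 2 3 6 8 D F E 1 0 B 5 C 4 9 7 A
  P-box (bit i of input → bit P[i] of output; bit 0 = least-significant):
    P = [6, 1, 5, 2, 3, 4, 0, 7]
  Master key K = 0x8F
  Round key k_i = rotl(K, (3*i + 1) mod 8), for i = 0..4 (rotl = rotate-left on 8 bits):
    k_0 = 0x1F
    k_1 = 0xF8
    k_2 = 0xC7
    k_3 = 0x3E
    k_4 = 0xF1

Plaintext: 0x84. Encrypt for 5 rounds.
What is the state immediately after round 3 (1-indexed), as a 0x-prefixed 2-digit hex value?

0x2B

s_0 = plaintext = 0x84
s_1 = Round(s_0, k_0) = 0x7B
s_2 = Round(s_1, k_1) = 0xD4
s_3 = Round(s_2, k_2) = 0x2B
s_4 = Round(s_3, k_3) = 0x0B
s_5 = Round(s_4, k_4) = 0xC5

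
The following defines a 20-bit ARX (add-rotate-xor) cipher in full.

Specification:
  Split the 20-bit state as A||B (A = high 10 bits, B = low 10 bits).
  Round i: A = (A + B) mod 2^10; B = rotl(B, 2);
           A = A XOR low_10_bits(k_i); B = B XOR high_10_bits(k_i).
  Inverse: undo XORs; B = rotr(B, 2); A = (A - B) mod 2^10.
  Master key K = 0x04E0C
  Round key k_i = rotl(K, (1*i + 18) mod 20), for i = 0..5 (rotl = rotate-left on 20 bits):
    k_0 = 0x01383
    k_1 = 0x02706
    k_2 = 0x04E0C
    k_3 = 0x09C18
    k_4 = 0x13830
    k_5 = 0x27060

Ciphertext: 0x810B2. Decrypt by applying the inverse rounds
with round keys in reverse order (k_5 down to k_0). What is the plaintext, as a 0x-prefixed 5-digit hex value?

s_0 = ciphertext = 0x810B2
s_1 = InvRound(s_0, k_5) = 0x1660B
s_2 = InvRound(s_1, k_4) = 0xB6191
s_3 = InvRound(s_2, k_3) = 0x14E6D
s_4 = InvRound(s_3, k_2) = 0xF029F
s_5 = InvRound(s_4, k_1) = 0x886A5
s_6 = InvRound(s_5, k_0) = 0xFE9A8

0xFE9A8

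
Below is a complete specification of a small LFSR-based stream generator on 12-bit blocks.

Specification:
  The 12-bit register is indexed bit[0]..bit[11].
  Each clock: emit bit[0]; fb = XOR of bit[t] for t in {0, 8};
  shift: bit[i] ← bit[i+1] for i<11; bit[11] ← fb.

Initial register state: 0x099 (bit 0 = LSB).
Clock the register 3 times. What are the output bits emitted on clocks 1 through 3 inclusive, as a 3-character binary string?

100

reg_0 = 0x099
clock 1: out=1, reg = 0x84C
clock 2: out=0, reg = 0x426
clock 3: out=0, reg = 0x213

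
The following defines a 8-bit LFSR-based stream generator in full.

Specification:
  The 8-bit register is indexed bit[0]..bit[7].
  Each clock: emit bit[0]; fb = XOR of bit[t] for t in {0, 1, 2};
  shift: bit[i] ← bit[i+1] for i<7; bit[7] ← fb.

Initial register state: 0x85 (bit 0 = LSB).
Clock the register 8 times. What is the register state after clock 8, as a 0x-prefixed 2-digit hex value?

0x66

reg_0 = 0x85
clock 1: out=1, reg = 0x42
clock 2: out=0, reg = 0xA1
clock 3: out=1, reg = 0xD0
clock 4: out=0, reg = 0x68
clock 5: out=0, reg = 0x34
clock 6: out=0, reg = 0x9A
clock 7: out=0, reg = 0xCD
clock 8: out=1, reg = 0x66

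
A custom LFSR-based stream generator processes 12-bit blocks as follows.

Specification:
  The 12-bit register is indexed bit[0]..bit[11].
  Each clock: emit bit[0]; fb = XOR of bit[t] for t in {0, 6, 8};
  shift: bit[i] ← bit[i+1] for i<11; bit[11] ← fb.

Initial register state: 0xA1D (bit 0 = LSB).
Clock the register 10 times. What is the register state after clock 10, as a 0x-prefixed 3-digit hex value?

0x43E

reg_0 = 0xA1D
clock 1: out=1, reg = 0xD0E
clock 2: out=0, reg = 0xE87
clock 3: out=1, reg = 0xF43
clock 4: out=1, reg = 0xFA1
clock 5: out=1, reg = 0x7D0
clock 6: out=0, reg = 0x3E8
clock 7: out=0, reg = 0x1F4
clock 8: out=0, reg = 0x0FA
clock 9: out=0, reg = 0x87D
clock 10: out=1, reg = 0x43E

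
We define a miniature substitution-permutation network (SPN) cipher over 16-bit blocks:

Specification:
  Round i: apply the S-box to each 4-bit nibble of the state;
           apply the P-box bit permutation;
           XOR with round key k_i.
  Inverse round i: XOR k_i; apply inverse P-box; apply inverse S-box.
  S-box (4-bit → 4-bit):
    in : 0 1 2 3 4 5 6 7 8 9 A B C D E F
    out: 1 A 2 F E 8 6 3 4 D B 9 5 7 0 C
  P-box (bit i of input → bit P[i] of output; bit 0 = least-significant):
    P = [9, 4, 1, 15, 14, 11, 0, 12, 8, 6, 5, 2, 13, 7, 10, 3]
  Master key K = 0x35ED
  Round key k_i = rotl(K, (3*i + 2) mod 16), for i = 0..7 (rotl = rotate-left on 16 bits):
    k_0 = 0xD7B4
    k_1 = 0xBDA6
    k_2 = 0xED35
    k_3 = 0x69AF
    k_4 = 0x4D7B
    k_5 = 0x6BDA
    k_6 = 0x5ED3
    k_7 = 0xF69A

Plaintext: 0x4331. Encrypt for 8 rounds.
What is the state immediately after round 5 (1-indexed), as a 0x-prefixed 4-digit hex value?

s_0 = plaintext = 0x4331
s_1 = Round(s_0, k_0) = 0x0A49
s_2 = Round(s_1, k_1) = 0x06E1
s_3 = Round(s_2, k_2) = 0x4D45
s_4 = Round(s_3, k_3) = 0xF446
s_5 = Round(s_4, k_4) = 0x5104
s_6 = Round(s_5, k_5) = 0xAB84
s_7 = Round(s_6, k_6) = 0xFF4C
s_8 = Round(s_7, k_7) = 0xE8B5

0x5104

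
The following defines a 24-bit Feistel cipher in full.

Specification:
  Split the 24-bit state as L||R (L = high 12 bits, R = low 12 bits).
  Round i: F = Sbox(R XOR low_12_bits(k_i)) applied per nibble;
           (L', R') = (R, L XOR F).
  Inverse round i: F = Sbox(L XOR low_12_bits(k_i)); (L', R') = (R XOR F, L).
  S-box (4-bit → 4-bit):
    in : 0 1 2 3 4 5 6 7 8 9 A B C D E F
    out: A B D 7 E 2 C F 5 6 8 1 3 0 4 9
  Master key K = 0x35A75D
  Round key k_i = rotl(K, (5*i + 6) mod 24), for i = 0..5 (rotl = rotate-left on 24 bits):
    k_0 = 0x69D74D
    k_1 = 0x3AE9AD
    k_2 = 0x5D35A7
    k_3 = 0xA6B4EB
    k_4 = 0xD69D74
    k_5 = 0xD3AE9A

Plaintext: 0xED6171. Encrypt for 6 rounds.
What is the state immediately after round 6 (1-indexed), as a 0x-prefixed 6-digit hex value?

0x74E8CC

s_0 = plaintext = 0xED6171
s_1 = Round(s_0, k_0) = 0x1712A5
s_2 = Round(s_1, k_1) = 0x2A50D4
s_3 = Round(s_2, k_2) = 0x0D4052
s_4 = Round(s_3, k_3) = 0x052EC2
s_5 = Round(s_4, k_4) = 0xEC274E
s_6 = Round(s_5, k_5) = 0x74E8CC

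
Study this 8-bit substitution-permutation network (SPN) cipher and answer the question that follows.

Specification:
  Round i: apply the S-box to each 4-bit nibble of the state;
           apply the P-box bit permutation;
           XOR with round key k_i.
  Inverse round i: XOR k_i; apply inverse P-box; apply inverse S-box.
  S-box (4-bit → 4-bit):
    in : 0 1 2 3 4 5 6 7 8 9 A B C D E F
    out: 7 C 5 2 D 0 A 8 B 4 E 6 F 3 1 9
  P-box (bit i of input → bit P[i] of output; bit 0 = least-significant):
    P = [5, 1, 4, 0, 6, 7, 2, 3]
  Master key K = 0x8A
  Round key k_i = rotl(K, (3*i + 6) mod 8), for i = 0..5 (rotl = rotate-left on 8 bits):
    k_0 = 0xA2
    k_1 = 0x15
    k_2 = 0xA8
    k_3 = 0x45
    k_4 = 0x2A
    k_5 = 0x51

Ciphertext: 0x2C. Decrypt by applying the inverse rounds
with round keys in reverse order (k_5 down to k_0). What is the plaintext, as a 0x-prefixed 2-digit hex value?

0x68

s_0 = ciphertext = 0x2C
s_1 = InvRound(s_0, k_5) = 0x44
s_2 = InvRound(s_1, k_4) = 0x4D
s_3 = InvRound(s_2, k_3) = 0x75
s_4 = InvRound(s_3, k_2) = 0xC1
s_5 = InvRound(s_4, k_1) = 0x09
s_6 = InvRound(s_5, k_0) = 0x68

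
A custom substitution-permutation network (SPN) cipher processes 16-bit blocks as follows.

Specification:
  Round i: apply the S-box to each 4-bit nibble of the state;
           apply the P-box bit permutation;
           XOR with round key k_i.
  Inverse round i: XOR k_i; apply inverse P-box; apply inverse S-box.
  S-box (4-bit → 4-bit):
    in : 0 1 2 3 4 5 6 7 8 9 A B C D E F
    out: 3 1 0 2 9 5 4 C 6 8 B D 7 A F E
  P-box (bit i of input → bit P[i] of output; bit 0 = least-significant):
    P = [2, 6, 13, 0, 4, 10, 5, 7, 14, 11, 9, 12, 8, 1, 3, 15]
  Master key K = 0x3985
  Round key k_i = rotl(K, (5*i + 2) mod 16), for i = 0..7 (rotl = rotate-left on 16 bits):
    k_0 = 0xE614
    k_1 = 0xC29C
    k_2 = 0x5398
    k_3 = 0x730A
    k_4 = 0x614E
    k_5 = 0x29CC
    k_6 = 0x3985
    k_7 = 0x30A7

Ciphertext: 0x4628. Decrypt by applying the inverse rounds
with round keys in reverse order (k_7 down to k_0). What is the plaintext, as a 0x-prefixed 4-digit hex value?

0xC8D0

s_0 = ciphertext = 0x4628
s_1 = InvRound(s_0, k_7) = 0x8BDB
s_2 = InvRound(s_1, k_6) = 0xF71C
s_3 = InvRound(s_2, k_5) = 0x9EA3
s_4 = InvRound(s_3, k_4) = 0xBEFE
s_5 = InvRound(s_4, k_3) = 0x40E0
s_6 = InvRound(s_5, k_2) = 0x5753
s_7 = InvRound(s_6, k_1) = 0xE9DA
s_8 = InvRound(s_7, k_0) = 0xC8D0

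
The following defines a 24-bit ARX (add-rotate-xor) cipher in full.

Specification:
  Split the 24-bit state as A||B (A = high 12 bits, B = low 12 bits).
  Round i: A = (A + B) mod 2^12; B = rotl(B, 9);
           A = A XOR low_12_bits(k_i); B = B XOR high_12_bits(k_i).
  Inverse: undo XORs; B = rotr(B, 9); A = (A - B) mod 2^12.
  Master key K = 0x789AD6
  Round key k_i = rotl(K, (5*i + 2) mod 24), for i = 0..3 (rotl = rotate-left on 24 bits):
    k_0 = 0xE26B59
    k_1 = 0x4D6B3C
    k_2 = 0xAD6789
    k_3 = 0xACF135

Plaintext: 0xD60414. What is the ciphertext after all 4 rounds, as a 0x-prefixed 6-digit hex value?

0xE89725

s_0 = plaintext = 0xD60414
s_1 = Round(s_0, k_0) = 0xA2D6A4
s_2 = Round(s_1, k_1) = 0xBEDC02
s_3 = Round(s_2, k_2) = 0x066F56
s_4 = Round(s_3, k_3) = 0xE89725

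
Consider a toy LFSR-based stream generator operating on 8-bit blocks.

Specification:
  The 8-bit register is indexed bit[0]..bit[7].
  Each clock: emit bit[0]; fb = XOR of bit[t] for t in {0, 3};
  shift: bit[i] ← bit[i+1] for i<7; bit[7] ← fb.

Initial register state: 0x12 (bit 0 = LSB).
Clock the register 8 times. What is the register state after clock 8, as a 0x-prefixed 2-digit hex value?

reg_0 = 0x12
clock 1: out=0, reg = 0x09
clock 2: out=1, reg = 0x04
clock 3: out=0, reg = 0x02
clock 4: out=0, reg = 0x01
clock 5: out=1, reg = 0x80
clock 6: out=0, reg = 0x40
clock 7: out=0, reg = 0x20
clock 8: out=0, reg = 0x10

0x10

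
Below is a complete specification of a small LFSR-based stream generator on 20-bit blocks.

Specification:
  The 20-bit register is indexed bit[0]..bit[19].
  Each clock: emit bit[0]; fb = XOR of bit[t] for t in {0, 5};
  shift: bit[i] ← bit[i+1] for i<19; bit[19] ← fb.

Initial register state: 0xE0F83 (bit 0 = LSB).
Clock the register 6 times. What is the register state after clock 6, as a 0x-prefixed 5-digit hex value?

0xFF83E

reg_0 = 0xE0F83
clock 1: out=1, reg = 0xF07C1
clock 2: out=1, reg = 0xF83E0
clock 3: out=0, reg = 0xFC1F0
clock 4: out=0, reg = 0xFE0F8
clock 5: out=0, reg = 0xFF07C
clock 6: out=0, reg = 0xFF83E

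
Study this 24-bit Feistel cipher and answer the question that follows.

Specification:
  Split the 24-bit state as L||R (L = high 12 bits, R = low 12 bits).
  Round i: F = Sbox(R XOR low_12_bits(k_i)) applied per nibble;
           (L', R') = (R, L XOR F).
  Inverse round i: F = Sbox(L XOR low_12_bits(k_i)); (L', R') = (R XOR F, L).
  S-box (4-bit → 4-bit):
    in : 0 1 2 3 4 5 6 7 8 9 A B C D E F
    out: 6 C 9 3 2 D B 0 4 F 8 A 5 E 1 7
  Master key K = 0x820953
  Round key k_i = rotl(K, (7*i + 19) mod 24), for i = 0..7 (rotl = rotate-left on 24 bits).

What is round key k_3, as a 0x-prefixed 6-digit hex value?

0x538209

K = 0x820953
k_0 = rotl(K, (7*0+19) mod 24) = rotl(K, 19) = 0x9C104A
k_1 = rotl(K, (7*1+19) mod 24) = rotl(K, 2) = 0x08254E
k_2 = rotl(K, (7*2+19) mod 24) = rotl(K, 9) = 0x12A704
k_3 = rotl(K, (7*3+19) mod 24) = rotl(K, 16) = 0x538209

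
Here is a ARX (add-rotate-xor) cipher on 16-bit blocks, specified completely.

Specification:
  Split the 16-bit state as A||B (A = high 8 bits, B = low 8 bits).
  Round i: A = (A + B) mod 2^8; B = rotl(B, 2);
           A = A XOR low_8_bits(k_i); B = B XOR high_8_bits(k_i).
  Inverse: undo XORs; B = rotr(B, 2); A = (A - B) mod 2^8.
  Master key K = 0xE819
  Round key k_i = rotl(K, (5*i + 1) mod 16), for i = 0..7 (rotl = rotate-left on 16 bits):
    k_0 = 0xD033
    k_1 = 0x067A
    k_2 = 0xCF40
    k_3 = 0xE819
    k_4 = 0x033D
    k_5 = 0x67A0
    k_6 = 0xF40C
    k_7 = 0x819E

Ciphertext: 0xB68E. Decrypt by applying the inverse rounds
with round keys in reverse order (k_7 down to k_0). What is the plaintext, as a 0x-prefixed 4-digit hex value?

s_0 = ciphertext = 0xB68E
s_1 = InvRound(s_0, k_7) = 0x65C3
s_2 = InvRound(s_1, k_6) = 0x9CCD
s_3 = InvRound(s_2, k_5) = 0x92AA
s_4 = InvRound(s_3, k_4) = 0x456A
s_5 = InvRound(s_4, k_3) = 0xBCA0
s_6 = InvRound(s_5, k_2) = 0x21DB
s_7 = InvRound(s_6, k_1) = 0xE477
s_8 = InvRound(s_7, k_0) = 0xEEE9

0xEEE9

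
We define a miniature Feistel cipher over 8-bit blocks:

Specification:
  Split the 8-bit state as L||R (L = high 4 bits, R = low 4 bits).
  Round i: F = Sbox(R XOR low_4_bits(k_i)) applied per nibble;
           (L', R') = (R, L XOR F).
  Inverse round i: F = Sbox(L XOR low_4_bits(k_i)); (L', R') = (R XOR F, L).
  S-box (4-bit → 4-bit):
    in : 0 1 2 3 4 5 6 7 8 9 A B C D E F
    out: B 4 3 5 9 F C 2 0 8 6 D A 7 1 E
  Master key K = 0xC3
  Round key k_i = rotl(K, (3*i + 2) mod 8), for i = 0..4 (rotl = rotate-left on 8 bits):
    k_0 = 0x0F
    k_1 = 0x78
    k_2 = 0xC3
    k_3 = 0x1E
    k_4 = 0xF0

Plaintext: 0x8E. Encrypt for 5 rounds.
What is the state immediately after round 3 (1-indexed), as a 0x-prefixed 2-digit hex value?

0x75

s_0 = plaintext = 0x8E
s_1 = Round(s_0, k_0) = 0xEC
s_2 = Round(s_1, k_1) = 0xC7
s_3 = Round(s_2, k_2) = 0x75
s_4 = Round(s_3, k_3) = 0x5A
s_5 = Round(s_4, k_4) = 0xA3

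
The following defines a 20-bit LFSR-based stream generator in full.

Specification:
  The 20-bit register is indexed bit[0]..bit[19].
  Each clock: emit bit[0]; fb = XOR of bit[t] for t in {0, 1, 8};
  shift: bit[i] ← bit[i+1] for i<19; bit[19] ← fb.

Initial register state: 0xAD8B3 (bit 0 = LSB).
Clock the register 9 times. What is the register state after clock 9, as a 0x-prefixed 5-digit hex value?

0x1956C

reg_0 = 0xAD8B3
clock 1: out=1, reg = 0x56C59
clock 2: out=1, reg = 0xAB62C
clock 3: out=0, reg = 0x55B16
clock 4: out=0, reg = 0x2AD8B
clock 5: out=1, reg = 0x956C5
clock 6: out=1, reg = 0xCAB62
clock 7: out=0, reg = 0x655B1
clock 8: out=1, reg = 0x32AD8
clock 9: out=0, reg = 0x1956C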